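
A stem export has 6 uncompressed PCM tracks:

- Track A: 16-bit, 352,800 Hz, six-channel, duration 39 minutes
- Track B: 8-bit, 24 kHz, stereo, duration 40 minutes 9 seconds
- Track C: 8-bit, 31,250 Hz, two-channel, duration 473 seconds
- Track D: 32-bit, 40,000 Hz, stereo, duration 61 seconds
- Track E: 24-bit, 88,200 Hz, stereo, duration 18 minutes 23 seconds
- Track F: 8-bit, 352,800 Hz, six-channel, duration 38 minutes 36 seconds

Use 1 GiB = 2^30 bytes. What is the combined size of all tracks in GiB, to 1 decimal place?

Track A: 39 minutes = 2,340 s; 352,800 × 2,340 × 2 × 6 = 9,906,624,000 bytes.
Track B: 40 minutes 9 seconds = 2,409 s; 24,000 × 2,409 × 1 × 2 = 115,632,000 bytes.
Track C: 31,250 × 473 × 1 × 2 = 29,562,500 bytes.
Track D: 40,000 × 61 × 4 × 2 = 19,520,000 bytes.
Track E: 18 minutes 23 seconds = 1,103 s; 88,200 × 1,103 × 3 × 2 = 583,707,600 bytes.
Track F: 38 minutes 36 seconds = 2,316 s; 352,800 × 2,316 × 1 × 6 = 4,902,508,800 bytes.
Total = 15,557,554,900 bytes = 14.5 GiB.

14.5 GiB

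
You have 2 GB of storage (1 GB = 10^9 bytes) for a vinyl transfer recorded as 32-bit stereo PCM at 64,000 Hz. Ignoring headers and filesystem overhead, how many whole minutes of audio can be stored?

Uncompressed byte rate = 64,000 × 4 × 2 = 512,000 bytes/s.
Capacity = 2 × 1,000,000,000 = 2,000,000,000 bytes.
2,000,000,000 / 512,000 ≈ 3906.25 s → 65 minutes.

65 minutes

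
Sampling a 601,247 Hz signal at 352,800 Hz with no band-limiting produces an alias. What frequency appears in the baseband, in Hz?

Nyquist = 352,800/2 = 176,400 Hz; 601,247 Hz exceeds it.
Alias = |601,247 − 2×352,800| = |601,247 − 705,600| = 104,353 Hz.

104,353 Hz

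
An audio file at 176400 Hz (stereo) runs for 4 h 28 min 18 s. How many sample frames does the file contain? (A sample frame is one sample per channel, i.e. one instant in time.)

4 h 28 min 18 s = 16,098 s.
176,400 samples/s × 16,098 s = 2,839,687,200 frames.

2,839,687,200 sample frames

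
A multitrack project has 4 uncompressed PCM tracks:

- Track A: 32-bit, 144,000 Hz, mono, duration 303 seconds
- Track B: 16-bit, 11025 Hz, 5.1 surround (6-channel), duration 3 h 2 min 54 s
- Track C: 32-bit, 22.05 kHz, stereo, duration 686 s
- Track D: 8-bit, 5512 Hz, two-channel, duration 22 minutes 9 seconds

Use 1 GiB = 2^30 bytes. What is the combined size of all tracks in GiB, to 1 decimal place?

1.6 GiB

Track A: 144,000 × 303 × 4 × 1 = 174,528,000 bytes.
Track B: 3 h 2 min 54 s = 10,974 s; 11,025 × 10,974 × 2 × 6 = 1,451,860,200 bytes.
Track C: 22,050 × 686 × 4 × 2 = 121,010,400 bytes.
Track D: 22 minutes 9 seconds = 1,329 s; 5,512 × 1,329 × 1 × 2 = 14,650,896 bytes.
Total = 1,762,049,496 bytes = 1.6 GiB.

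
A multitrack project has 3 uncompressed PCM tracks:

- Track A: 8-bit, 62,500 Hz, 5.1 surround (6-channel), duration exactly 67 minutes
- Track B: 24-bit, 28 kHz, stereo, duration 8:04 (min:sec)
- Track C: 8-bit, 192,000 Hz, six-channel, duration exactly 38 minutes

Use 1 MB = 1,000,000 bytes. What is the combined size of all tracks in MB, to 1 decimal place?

Track A: exactly 67 minutes = 4,020 s; 62,500 × 4,020 × 1 × 6 = 1,507,500,000 bytes.
Track B: 8:04 (min:sec) = 484 s; 28,000 × 484 × 3 × 2 = 81,312,000 bytes.
Track C: exactly 38 minutes = 2,280 s; 192,000 × 2,280 × 1 × 6 = 2,626,560,000 bytes.
Total = 4,215,372,000 bytes = 4215.4 MB.

4215.4 MB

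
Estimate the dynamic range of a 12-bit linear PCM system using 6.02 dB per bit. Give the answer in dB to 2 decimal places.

72.24 dB

12 × 6.02 = 72.24 dB.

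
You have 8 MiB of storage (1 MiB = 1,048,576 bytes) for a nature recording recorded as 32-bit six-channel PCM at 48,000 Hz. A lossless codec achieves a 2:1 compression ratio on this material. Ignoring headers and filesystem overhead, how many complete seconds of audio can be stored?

Uncompressed byte rate = 48,000 × 4 × 6 = 1,152,000 bytes/s.
After 2:1 compression, effective rate ≈ 576000 bytes/s.
Capacity = 8 × 1,048,576 = 8,388,608 bytes.
8,388,608 / effective rate ≈ 14.56 s → 14 seconds.

14 seconds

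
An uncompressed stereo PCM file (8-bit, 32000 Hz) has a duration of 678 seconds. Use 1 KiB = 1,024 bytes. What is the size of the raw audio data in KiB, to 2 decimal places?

42375.00 KiB

Bytes = 32,000 samples/s × 678 s × 1 bytes/sample × 2 ch = 43,392,000 bytes.
43,392,000 / 1,024 = 42375.00 KiB.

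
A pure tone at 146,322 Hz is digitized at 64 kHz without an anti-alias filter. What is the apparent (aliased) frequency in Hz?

Nyquist = 64,000/2 = 32,000 Hz; 146,322 Hz exceeds it.
Alias = |146,322 − 2×64,000| = |146,322 − 128,000| = 18,322 Hz.

18,322 Hz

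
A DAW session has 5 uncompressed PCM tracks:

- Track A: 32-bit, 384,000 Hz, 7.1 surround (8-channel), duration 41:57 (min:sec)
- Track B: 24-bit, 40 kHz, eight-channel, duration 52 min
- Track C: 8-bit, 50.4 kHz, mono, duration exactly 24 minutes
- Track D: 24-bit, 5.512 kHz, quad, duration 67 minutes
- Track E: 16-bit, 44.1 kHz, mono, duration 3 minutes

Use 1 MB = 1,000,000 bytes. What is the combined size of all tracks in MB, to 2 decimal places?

Track A: 41:57 (min:sec) = 2,517 s; 384,000 × 2,517 × 4 × 8 = 30,928,896,000 bytes.
Track B: 52 min = 3,120 s; 40,000 × 3,120 × 3 × 8 = 2,995,200,000 bytes.
Track C: exactly 24 minutes = 1,440 s; 50,400 × 1,440 × 1 × 1 = 72,576,000 bytes.
Track D: 67 minutes = 4,020 s; 5,512 × 4,020 × 3 × 4 = 265,898,880 bytes.
Track E: 3 minutes = 180 s; 44,100 × 180 × 2 × 1 = 15,876,000 bytes.
Total = 34,278,446,880 bytes = 34278.45 MB.

34278.45 MB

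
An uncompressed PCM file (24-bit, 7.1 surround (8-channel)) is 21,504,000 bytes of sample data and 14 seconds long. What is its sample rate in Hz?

64,000 Hz

Bytes = sample_rate × seconds × bytes_per_sample × channels.
sample_rate = 21,504,000 / (14 × 3 × 8) = 21,504,000 / 336 = 64,000 Hz.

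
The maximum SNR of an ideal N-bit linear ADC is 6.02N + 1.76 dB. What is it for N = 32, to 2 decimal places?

6.02 × 32 + 1.76 = 194.40 dB.

194.40 dB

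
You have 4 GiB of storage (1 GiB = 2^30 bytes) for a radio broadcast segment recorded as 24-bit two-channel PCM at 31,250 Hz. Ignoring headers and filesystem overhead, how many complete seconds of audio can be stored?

Uncompressed byte rate = 31,250 × 3 × 2 = 187,500 bytes/s.
Capacity = 4 × 1,073,741,824 = 4,294,967,296 bytes.
4,294,967,296 / 187,500 ≈ 22906.49 s → 22,906 seconds.

22,906 seconds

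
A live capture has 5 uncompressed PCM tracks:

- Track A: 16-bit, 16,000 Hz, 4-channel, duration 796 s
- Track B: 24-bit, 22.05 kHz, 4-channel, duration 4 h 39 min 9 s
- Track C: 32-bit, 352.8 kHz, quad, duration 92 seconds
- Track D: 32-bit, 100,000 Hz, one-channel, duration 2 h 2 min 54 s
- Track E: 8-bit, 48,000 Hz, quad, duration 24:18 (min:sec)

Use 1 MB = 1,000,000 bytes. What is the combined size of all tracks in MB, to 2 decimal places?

Track A: 16,000 × 796 × 2 × 4 = 101,888,000 bytes.
Track B: 4 h 39 min 9 s = 16,749 s; 22,050 × 16,749 × 3 × 4 = 4,431,785,400 bytes.
Track C: 352,800 × 92 × 4 × 4 = 519,321,600 bytes.
Track D: 2 h 2 min 54 s = 7,374 s; 100,000 × 7,374 × 4 × 1 = 2,949,600,000 bytes.
Track E: 24:18 (min:sec) = 1,458 s; 48,000 × 1,458 × 1 × 4 = 279,936,000 bytes.
Total = 8,282,531,000 bytes = 8282.53 MB.

8282.53 MB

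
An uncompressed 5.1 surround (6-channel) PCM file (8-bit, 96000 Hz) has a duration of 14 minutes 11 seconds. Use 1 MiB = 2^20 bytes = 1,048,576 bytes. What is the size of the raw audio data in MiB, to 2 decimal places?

467.47 MiB

Duration = 14 minutes 11 seconds = 851 s.
Bytes = 96,000 samples/s × 851 s × 1 bytes/sample × 6 ch = 490,176,000 bytes.
490,176,000 / 1,048,576 = 467.47 MiB.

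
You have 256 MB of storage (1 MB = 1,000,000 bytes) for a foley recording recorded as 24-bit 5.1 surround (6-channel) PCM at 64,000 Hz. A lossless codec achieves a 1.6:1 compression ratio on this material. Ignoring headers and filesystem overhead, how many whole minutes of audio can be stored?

5 minutes

Uncompressed byte rate = 64,000 × 3 × 6 = 1,152,000 bytes/s.
After 1.6:1 compression, effective rate ≈ 720000 bytes/s.
Capacity = 256 × 1,000,000 = 256,000,000 bytes.
256,000,000 / effective rate ≈ 355.56 s → 5 minutes.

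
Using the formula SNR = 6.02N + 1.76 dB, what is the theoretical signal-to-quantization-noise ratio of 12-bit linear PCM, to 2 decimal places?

74.00 dB

6.02 × 12 + 1.76 = 74.00 dB.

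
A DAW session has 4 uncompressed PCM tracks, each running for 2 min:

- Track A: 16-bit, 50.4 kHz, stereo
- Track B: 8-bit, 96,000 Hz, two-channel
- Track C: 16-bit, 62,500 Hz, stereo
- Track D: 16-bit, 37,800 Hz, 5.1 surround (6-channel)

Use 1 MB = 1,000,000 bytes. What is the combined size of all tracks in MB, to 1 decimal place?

131.7 MB

2 min = 120 s.
Track A: 50,400 × 120 × 2 × 2 = 24,192,000 bytes.
Track B: 96,000 × 120 × 1 × 2 = 23,040,000 bytes.
Track C: 62,500 × 120 × 2 × 2 = 30,000,000 bytes.
Track D: 37,800 × 120 × 2 × 6 = 54,432,000 bytes.
Total = 131,664,000 bytes = 131.7 MB.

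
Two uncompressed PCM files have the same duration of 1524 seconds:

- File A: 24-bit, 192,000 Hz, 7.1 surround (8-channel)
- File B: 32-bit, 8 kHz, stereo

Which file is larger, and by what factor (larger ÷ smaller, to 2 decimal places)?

File A: 192,000 × 3 × 8 = 4,608,000 bytes/s.
File B: 8,000 × 4 × 2 = 64,000 bytes/s.
File A is larger; ratio = 7,022,592,000 / 97,536,000 = 72.00.

File A, by a factor of 72.00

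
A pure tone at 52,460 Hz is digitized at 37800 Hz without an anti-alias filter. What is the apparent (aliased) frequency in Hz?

14,660 Hz

Nyquist = 37,800/2 = 18,900 Hz; 52,460 Hz exceeds it.
Alias = |52,460 − 1×37,800| = |52,460 − 37,800| = 14,660 Hz.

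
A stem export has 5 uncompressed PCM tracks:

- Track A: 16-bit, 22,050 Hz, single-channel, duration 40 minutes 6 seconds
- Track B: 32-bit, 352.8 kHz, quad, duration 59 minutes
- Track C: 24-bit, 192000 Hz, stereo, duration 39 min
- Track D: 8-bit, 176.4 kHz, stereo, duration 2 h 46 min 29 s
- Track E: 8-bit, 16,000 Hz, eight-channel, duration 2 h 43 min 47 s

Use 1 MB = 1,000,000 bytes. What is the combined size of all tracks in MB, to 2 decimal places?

Track A: 40 minutes 6 seconds = 2,406 s; 22,050 × 2,406 × 2 × 1 = 106,104,600 bytes.
Track B: 59 minutes = 3,540 s; 352,800 × 3,540 × 4 × 4 = 19,982,592,000 bytes.
Track C: 39 min = 2,340 s; 192,000 × 2,340 × 3 × 2 = 2,695,680,000 bytes.
Track D: 2 h 46 min 29 s = 9,989 s; 176,400 × 9,989 × 1 × 2 = 3,524,119,200 bytes.
Track E: 2 h 43 min 47 s = 9,827 s; 16,000 × 9,827 × 1 × 8 = 1,257,856,000 bytes.
Total = 27,566,351,800 bytes = 27566.35 MB.

27566.35 MB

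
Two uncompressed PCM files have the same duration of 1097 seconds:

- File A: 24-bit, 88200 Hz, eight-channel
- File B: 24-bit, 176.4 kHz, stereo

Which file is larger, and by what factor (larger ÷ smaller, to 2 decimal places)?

File A, by a factor of 2.00

File A: 88,200 × 3 × 8 = 2,116,800 bytes/s.
File B: 176,400 × 3 × 2 = 1,058,400 bytes/s.
File A is larger; ratio = 2,322,129,600 / 1,161,064,800 = 2.00.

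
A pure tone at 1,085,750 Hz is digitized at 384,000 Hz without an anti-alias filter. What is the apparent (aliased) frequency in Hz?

66,250 Hz

Nyquist = 384,000/2 = 192,000 Hz; 1,085,750 Hz exceeds it.
Alias = |1,085,750 − 3×384,000| = |1,085,750 − 1,152,000| = 66,250 Hz.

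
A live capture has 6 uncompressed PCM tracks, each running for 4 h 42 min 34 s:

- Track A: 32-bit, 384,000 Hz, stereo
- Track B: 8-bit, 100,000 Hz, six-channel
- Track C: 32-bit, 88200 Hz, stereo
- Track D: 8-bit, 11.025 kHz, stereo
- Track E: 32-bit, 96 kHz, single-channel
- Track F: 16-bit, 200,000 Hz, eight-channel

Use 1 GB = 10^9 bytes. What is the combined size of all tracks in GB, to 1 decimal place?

4 h 42 min 34 s = 16,954 s.
Track A: 384,000 × 16,954 × 4 × 2 = 52,082,688,000 bytes.
Track B: 100,000 × 16,954 × 1 × 6 = 10,172,400,000 bytes.
Track C: 88,200 × 16,954 × 4 × 2 = 11,962,742,400 bytes.
Track D: 11,025 × 16,954 × 1 × 2 = 373,835,700 bytes.
Track E: 96,000 × 16,954 × 4 × 1 = 6,510,336,000 bytes.
Track F: 200,000 × 16,954 × 2 × 8 = 54,252,800,000 bytes.
Total = 135,354,802,100 bytes = 135.4 GB.

135.4 GB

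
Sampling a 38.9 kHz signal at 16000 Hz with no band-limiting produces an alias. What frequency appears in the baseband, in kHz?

6.9 kHz

Nyquist = 16,000/2 = 8,000 Hz; 38,900 Hz exceeds it.
Alias = |38,900 − 2×16,000| = |38,900 − 32,000| = 6,900 Hz = 6.9 kHz.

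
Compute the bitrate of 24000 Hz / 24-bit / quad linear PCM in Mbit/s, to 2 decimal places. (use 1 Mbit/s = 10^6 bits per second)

Bit rate = 24,000 × 24 × 4 = 2,304,000 bits/s.
= 2.30 Mbit/s.

2.30 Mbit/s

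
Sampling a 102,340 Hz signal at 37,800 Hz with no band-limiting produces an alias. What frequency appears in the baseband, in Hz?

11,060 Hz

Nyquist = 37,800/2 = 18,900 Hz; 102,340 Hz exceeds it.
Alias = |102,340 − 3×37,800| = |102,340 − 113,400| = 11,060 Hz.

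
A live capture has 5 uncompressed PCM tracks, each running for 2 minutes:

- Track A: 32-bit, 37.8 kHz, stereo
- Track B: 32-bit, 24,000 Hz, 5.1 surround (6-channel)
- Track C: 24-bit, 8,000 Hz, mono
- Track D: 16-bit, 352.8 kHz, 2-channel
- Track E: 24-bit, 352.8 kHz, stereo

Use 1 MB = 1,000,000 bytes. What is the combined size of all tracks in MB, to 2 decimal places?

2 minutes = 120 s.
Track A: 37,800 × 120 × 4 × 2 = 36,288,000 bytes.
Track B: 24,000 × 120 × 4 × 6 = 69,120,000 bytes.
Track C: 8,000 × 120 × 3 × 1 = 2,880,000 bytes.
Track D: 352,800 × 120 × 2 × 2 = 169,344,000 bytes.
Track E: 352,800 × 120 × 3 × 2 = 254,016,000 bytes.
Total = 531,648,000 bytes = 531.65 MB.

531.65 MB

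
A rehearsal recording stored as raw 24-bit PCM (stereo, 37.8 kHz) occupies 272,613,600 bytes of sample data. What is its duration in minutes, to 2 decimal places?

20.03 minutes

Byte rate = 37,800 × 3 × 2 = 226,800 bytes/s.
Duration = 272,613,600 / 226,800 = 1,202 s.
1,202 s / 60 = 20.03 minutes.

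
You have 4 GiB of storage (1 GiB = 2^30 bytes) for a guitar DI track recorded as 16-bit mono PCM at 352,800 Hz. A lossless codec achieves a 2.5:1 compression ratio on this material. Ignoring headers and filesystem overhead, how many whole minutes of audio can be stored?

Uncompressed byte rate = 352,800 × 2 × 1 = 705,600 bytes/s.
After 2.5:1 compression, effective rate ≈ 282240 bytes/s.
Capacity = 4 × 1,073,741,824 = 4,294,967,296 bytes.
4,294,967,296 / effective rate ≈ 15217.43 s → 253 minutes.

253 minutes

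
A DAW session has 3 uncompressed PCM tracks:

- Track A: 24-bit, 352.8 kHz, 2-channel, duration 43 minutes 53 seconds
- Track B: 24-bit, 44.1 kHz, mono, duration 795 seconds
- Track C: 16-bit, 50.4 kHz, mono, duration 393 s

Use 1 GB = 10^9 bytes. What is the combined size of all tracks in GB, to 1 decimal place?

Track A: 43 minutes 53 seconds = 2,633 s; 352,800 × 2,633 × 3 × 2 = 5,573,534,400 bytes.
Track B: 44,100 × 795 × 3 × 1 = 105,178,500 bytes.
Track C: 50,400 × 393 × 2 × 1 = 39,614,400 bytes.
Total = 5,718,327,300 bytes = 5.7 GB.

5.7 GB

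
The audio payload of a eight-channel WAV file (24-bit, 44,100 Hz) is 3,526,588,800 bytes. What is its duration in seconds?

Byte rate = 44,100 × 3 × 8 = 1,058,400 bytes/s.
Duration = 3,526,588,800 / 1,058,400 = 3,332 s.

3,332 seconds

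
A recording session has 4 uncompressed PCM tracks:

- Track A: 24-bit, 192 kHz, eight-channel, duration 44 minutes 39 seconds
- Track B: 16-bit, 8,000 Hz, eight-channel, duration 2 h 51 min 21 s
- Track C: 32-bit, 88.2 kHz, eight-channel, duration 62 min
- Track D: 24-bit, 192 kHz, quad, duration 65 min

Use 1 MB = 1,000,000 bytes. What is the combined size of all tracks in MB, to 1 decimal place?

Track A: 44 minutes 39 seconds = 2,679 s; 192,000 × 2,679 × 3 × 8 = 12,344,832,000 bytes.
Track B: 2 h 51 min 21 s = 10,281 s; 8,000 × 10,281 × 2 × 8 = 1,315,968,000 bytes.
Track C: 62 min = 3,720 s; 88,200 × 3,720 × 4 × 8 = 10,499,328,000 bytes.
Track D: 65 min = 3,900 s; 192,000 × 3,900 × 3 × 4 = 8,985,600,000 bytes.
Total = 33,145,728,000 bytes = 33145.7 MB.

33145.7 MB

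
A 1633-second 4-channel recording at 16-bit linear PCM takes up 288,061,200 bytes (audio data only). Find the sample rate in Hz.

22,050 Hz

Bytes = sample_rate × seconds × bytes_per_sample × channels.
sample_rate = 288,061,200 / (1,633 × 2 × 4) = 288,061,200 / 13,064 = 22,050 Hz.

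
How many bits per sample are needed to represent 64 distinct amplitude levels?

6 bits

log2(64) = 6.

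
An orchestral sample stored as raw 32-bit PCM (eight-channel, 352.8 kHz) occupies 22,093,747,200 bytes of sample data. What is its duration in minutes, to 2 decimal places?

Byte rate = 352,800 × 4 × 8 = 11,289,600 bytes/s.
Duration = 22,093,747,200 / 11,289,600 = 1,957 s.
1,957 s / 60 = 32.62 minutes.

32.62 minutes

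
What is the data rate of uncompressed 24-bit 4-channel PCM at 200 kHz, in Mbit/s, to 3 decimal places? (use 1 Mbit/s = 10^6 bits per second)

Bit rate = 200,000 × 24 × 4 = 19,200,000 bits/s.
= 19.200 Mbit/s.

19.200 Mbit/s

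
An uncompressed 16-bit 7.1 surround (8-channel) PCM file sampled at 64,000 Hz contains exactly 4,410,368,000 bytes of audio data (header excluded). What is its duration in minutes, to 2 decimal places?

71.78 minutes

Byte rate = 64,000 × 2 × 8 = 1,024,000 bytes/s.
Duration = 4,410,368,000 / 1,024,000 = 4,307 s.
4,307 s / 60 = 71.78 minutes.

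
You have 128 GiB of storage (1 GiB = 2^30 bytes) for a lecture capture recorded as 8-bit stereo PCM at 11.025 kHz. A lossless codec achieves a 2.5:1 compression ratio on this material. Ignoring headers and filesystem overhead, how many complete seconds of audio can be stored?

Uncompressed byte rate = 11,025 × 1 × 2 = 22,050 bytes/s.
After 2.5:1 compression, effective rate ≈ 8820 bytes/s.
Capacity = 128 × 1,073,741,824 = 137,438,953,472 bytes.
137,438,953,472 / effective rate ≈ 15582647.79 s → 15,582,647 seconds.

15,582,647 seconds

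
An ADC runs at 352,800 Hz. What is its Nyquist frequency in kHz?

Nyquist frequency = sample rate / 2 = 352,800 / 2 = 176.4 kHz.

176.4 kHz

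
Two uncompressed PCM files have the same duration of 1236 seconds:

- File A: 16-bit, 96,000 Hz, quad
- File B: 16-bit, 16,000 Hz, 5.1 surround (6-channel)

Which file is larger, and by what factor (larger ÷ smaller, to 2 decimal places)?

File A, by a factor of 4.00

File A: 96,000 × 2 × 4 = 768,000 bytes/s.
File B: 16,000 × 2 × 6 = 192,000 bytes/s.
File A is larger; ratio = 949,248,000 / 237,312,000 = 4.00.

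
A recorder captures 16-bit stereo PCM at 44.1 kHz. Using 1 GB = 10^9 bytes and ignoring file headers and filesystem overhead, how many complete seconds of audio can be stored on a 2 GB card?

11,337 seconds

Uncompressed byte rate = 44,100 × 2 × 2 = 176,400 bytes/s.
Capacity = 2 × 1,000,000,000 = 2,000,000,000 bytes.
2,000,000,000 / 176,400 ≈ 11337.87 s → 11,337 seconds.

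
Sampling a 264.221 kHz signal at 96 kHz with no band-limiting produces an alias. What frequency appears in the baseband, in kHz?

Nyquist = 96,000/2 = 48,000 Hz; 264,221 Hz exceeds it.
Alias = |264,221 − 3×96,000| = |264,221 − 288,000| = 23,779 Hz = 23.779 kHz.

23.779 kHz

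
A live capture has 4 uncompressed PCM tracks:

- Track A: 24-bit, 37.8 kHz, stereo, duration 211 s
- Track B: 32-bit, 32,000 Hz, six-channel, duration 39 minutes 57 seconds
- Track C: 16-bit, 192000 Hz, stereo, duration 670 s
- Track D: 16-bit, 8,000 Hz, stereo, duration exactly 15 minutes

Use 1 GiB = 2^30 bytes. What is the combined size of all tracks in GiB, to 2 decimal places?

Track A: 37,800 × 211 × 3 × 2 = 47,854,800 bytes.
Track B: 39 minutes 57 seconds = 2,397 s; 32,000 × 2,397 × 4 × 6 = 1,840,896,000 bytes.
Track C: 192,000 × 670 × 2 × 2 = 514,560,000 bytes.
Track D: exactly 15 minutes = 900 s; 8,000 × 900 × 2 × 2 = 28,800,000 bytes.
Total = 2,432,110,800 bytes = 2.27 GiB.

2.27 GiB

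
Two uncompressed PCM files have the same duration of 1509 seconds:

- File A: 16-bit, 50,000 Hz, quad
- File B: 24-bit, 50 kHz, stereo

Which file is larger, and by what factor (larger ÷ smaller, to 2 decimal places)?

File A, by a factor of 1.33

File A: 50,000 × 2 × 4 = 400,000 bytes/s.
File B: 50,000 × 3 × 2 = 300,000 bytes/s.
File A is larger; ratio = 603,600,000 / 452,700,000 = 1.33.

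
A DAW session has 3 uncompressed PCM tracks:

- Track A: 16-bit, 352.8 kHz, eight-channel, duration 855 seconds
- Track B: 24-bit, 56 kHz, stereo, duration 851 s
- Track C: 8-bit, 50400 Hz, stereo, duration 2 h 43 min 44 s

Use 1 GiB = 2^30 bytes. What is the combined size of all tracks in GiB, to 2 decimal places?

Track A: 352,800 × 855 × 2 × 8 = 4,826,304,000 bytes.
Track B: 56,000 × 851 × 3 × 2 = 285,936,000 bytes.
Track C: 2 h 43 min 44 s = 9,824 s; 50,400 × 9,824 × 1 × 2 = 990,259,200 bytes.
Total = 6,102,499,200 bytes = 5.68 GiB.

5.68 GiB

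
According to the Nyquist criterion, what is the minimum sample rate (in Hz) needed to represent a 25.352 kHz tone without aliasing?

50,704 Hz

Minimum sample rate = 2 × 25,352 Hz = 50,704 Hz.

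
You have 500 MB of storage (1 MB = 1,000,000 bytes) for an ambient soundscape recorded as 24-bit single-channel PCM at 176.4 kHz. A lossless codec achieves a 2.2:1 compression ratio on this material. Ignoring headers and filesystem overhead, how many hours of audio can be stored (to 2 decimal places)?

Uncompressed byte rate = 176,400 × 3 × 1 = 529,200 bytes/s.
After 2.2:1 compression, effective rate ≈ 240545.45 bytes/s.
Capacity = 500 × 1,000,000 = 500,000,000 bytes.
500,000,000 / effective rate ≈ 2078.61 s → 0.58 hours.

0.58 hours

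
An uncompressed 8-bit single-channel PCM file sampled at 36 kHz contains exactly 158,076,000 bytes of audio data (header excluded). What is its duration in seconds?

4,391 seconds

Byte rate = 36,000 × 1 × 1 = 36,000 bytes/s.
Duration = 158,076,000 / 36,000 = 4,391 s.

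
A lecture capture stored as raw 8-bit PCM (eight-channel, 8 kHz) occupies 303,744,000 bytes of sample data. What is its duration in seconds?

Byte rate = 8,000 × 1 × 8 = 64,000 bytes/s.
Duration = 303,744,000 / 64,000 = 4,746 s.

4,746 seconds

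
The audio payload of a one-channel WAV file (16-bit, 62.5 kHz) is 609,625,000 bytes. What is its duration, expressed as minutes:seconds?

Byte rate = 62,500 × 2 × 1 = 125,000 bytes/s.
Duration = 609,625,000 / 125,000 = 4,877 s.
4,877 s = 81:17.

81:17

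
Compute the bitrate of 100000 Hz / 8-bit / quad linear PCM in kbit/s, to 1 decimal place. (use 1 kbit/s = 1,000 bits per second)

Bit rate = 100,000 × 8 × 4 = 3,200,000 bits/s.
= 3200.0 kbit/s.

3200.0 kbit/s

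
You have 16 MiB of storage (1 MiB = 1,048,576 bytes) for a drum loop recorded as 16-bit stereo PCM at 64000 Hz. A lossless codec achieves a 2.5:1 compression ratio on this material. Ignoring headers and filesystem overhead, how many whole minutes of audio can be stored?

Uncompressed byte rate = 64,000 × 2 × 2 = 256,000 bytes/s.
After 2.5:1 compression, effective rate ≈ 102400 bytes/s.
Capacity = 16 × 1,048,576 = 16,777,216 bytes.
16,777,216 / effective rate ≈ 163.84 s → 2 minutes.

2 minutes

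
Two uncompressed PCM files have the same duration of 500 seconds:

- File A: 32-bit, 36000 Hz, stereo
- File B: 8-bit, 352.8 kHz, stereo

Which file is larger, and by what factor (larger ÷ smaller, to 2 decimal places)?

File B, by a factor of 2.45

File A: 36,000 × 4 × 2 = 288,000 bytes/s.
File B: 352,800 × 1 × 2 = 705,600 bytes/s.
File B is larger; ratio = 352,800,000 / 144,000,000 = 2.45.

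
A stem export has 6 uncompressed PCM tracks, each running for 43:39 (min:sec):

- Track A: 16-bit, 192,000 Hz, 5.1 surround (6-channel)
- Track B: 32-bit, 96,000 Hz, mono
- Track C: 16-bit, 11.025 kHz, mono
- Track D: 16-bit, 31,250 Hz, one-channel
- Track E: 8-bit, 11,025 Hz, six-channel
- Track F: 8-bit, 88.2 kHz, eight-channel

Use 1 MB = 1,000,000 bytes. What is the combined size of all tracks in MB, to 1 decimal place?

43:39 (min:sec) = 2,619 s.
Track A: 192,000 × 2,619 × 2 × 6 = 6,034,176,000 bytes.
Track B: 96,000 × 2,619 × 4 × 1 = 1,005,696,000 bytes.
Track C: 11,025 × 2,619 × 2 × 1 = 57,748,950 bytes.
Track D: 31,250 × 2,619 × 2 × 1 = 163,687,500 bytes.
Track E: 11,025 × 2,619 × 1 × 6 = 173,246,850 bytes.
Track F: 88,200 × 2,619 × 1 × 8 = 1,847,966,400 bytes.
Total = 9,282,521,700 bytes = 9282.5 MB.

9282.5 MB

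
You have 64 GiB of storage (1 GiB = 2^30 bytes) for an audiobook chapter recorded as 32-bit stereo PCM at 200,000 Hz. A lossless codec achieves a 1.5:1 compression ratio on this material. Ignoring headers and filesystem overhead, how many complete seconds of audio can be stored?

Uncompressed byte rate = 200,000 × 4 × 2 = 1,600,000 bytes/s.
After 1.5:1 compression, effective rate ≈ 1066666.67 bytes/s.
Capacity = 64 × 1,073,741,824 = 68,719,476,736 bytes.
68,719,476,736 / effective rate ≈ 64424.51 s → 64,424 seconds.

64,424 seconds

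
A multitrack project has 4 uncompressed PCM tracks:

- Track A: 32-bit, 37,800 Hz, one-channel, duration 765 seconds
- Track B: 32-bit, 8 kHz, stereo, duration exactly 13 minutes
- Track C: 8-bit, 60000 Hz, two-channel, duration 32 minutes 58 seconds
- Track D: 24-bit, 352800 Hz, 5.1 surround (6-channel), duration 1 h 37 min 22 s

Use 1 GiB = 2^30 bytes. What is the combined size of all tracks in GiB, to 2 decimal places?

34.93 GiB

Track A: 37,800 × 765 × 4 × 1 = 115,668,000 bytes.
Track B: exactly 13 minutes = 780 s; 8,000 × 780 × 4 × 2 = 49,920,000 bytes.
Track C: 32 minutes 58 seconds = 1,978 s; 60,000 × 1,978 × 1 × 2 = 237,360,000 bytes.
Track D: 1 h 37 min 22 s = 5,842 s; 352,800 × 5,842 × 3 × 6 = 37,099,036,800 bytes.
Total = 37,501,984,800 bytes = 34.93 GiB.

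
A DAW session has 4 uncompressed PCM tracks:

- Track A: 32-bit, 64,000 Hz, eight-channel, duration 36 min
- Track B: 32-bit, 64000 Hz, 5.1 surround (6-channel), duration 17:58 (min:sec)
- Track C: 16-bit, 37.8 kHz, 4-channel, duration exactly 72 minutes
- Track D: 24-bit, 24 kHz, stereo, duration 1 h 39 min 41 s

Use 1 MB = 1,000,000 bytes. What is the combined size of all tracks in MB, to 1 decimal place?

Track A: 36 min = 2,160 s; 64,000 × 2,160 × 4 × 8 = 4,423,680,000 bytes.
Track B: 17:58 (min:sec) = 1,078 s; 64,000 × 1,078 × 4 × 6 = 1,655,808,000 bytes.
Track C: exactly 72 minutes = 4,320 s; 37,800 × 4,320 × 2 × 4 = 1,306,368,000 bytes.
Track D: 1 h 39 min 41 s = 5,981 s; 24,000 × 5,981 × 3 × 2 = 861,264,000 bytes.
Total = 8,247,120,000 bytes = 8247.1 MB.

8247.1 MB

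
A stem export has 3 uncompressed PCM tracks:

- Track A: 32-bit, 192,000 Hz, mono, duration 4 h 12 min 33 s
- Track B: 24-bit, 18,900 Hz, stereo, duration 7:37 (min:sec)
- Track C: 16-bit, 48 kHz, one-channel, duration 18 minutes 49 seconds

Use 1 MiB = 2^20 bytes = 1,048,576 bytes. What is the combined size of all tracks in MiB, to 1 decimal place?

11251.2 MiB

Track A: 4 h 12 min 33 s = 15,153 s; 192,000 × 15,153 × 4 × 1 = 11,637,504,000 bytes.
Track B: 7:37 (min:sec) = 457 s; 18,900 × 457 × 3 × 2 = 51,823,800 bytes.
Track C: 18 minutes 49 seconds = 1,129 s; 48,000 × 1,129 × 2 × 1 = 108,384,000 bytes.
Total = 11,797,711,800 bytes = 11251.2 MiB.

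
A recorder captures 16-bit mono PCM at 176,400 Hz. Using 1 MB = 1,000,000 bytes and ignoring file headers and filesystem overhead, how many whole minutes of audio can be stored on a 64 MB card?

Uncompressed byte rate = 176,400 × 2 × 1 = 352,800 bytes/s.
Capacity = 64 × 1,000,000 = 64,000,000 bytes.
64,000,000 / 352,800 ≈ 181.41 s → 3 minutes.

3 minutes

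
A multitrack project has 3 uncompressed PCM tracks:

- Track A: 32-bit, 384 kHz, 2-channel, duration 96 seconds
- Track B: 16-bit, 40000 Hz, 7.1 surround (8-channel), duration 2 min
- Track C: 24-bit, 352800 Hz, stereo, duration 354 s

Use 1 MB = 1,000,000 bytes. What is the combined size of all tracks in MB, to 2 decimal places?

1121.06 MB

Track A: 384,000 × 96 × 4 × 2 = 294,912,000 bytes.
Track B: 2 min = 120 s; 40,000 × 120 × 2 × 8 = 76,800,000 bytes.
Track C: 352,800 × 354 × 3 × 2 = 749,347,200 bytes.
Total = 1,121,059,200 bytes = 1121.06 MB.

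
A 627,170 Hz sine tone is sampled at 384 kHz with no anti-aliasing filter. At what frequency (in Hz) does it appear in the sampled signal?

Nyquist = 384,000/2 = 192,000 Hz; 627,170 Hz exceeds it.
Alias = |627,170 − 2×384,000| = |627,170 − 768,000| = 140,830 Hz.

140,830 Hz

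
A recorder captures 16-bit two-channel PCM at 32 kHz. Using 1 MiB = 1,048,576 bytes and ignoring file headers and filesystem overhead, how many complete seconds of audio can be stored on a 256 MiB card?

2,097 seconds

Uncompressed byte rate = 32,000 × 2 × 2 = 128,000 bytes/s.
Capacity = 256 × 1,048,576 = 268,435,456 bytes.
268,435,456 / 128,000 ≈ 2097.15 s → 2,097 seconds.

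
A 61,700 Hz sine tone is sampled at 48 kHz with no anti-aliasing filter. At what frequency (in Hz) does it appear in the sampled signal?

Nyquist = 48,000/2 = 24,000 Hz; 61,700 Hz exceeds it.
Alias = |61,700 − 1×48,000| = |61,700 − 48,000| = 13,700 Hz.

13,700 Hz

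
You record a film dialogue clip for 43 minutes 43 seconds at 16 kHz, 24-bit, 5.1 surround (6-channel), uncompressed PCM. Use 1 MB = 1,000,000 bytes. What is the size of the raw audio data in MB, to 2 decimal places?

755.42 MB

Duration = 43 minutes 43 seconds = 2,623 s.
Bytes = 16,000 samples/s × 2,623 s × 3 bytes/sample × 6 ch = 755,424,000 bytes.
755,424,000 / 1,000,000 = 755.42 MB.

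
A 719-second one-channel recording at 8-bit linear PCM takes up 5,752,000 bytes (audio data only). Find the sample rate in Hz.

8,000 Hz

Bytes = sample_rate × seconds × bytes_per_sample × channels.
sample_rate = 5,752,000 / (719 × 1 × 1) = 5,752,000 / 719 = 8,000 Hz.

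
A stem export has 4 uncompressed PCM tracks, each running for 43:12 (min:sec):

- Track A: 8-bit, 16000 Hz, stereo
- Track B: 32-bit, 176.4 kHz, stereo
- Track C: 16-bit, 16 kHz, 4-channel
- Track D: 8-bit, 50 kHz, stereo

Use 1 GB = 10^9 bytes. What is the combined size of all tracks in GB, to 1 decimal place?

43:12 (min:sec) = 2,592 s.
Track A: 16,000 × 2,592 × 1 × 2 = 82,944,000 bytes.
Track B: 176,400 × 2,592 × 4 × 2 = 3,657,830,400 bytes.
Track C: 16,000 × 2,592 × 2 × 4 = 331,776,000 bytes.
Track D: 50,000 × 2,592 × 1 × 2 = 259,200,000 bytes.
Total = 4,331,750,400 bytes = 4.3 GB.

4.3 GB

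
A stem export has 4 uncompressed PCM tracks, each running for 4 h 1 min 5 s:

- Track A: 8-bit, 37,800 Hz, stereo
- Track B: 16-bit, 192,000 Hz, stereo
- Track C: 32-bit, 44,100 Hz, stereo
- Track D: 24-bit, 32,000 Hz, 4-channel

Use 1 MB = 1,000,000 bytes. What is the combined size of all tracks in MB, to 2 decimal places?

22860.49 MB

4 h 1 min 5 s = 14,465 s.
Track A: 37,800 × 14,465 × 1 × 2 = 1,093,554,000 bytes.
Track B: 192,000 × 14,465 × 2 × 2 = 11,109,120,000 bytes.
Track C: 44,100 × 14,465 × 4 × 2 = 5,103,252,000 bytes.
Track D: 32,000 × 14,465 × 3 × 4 = 5,554,560,000 bytes.
Total = 22,860,486,000 bytes = 22860.49 MB.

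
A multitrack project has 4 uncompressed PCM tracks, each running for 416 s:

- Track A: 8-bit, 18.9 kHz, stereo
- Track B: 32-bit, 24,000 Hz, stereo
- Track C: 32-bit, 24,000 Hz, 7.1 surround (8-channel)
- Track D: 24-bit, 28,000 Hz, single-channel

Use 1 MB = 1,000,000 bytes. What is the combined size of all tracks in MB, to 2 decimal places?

Track A: 18,900 × 416 × 1 × 2 = 15,724,800 bytes.
Track B: 24,000 × 416 × 4 × 2 = 79,872,000 bytes.
Track C: 24,000 × 416 × 4 × 8 = 319,488,000 bytes.
Track D: 28,000 × 416 × 3 × 1 = 34,944,000 bytes.
Total = 450,028,800 bytes = 450.03 MB.

450.03 MB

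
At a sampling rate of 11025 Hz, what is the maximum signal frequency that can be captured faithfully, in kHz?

5.5125 kHz

Nyquist frequency = sample rate / 2 = 11,025 / 2 = 5.5125 kHz.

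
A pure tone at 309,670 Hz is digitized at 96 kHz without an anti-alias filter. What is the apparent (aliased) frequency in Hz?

Nyquist = 96,000/2 = 48,000 Hz; 309,670 Hz exceeds it.
Alias = |309,670 − 3×96,000| = |309,670 − 288,000| = 21,670 Hz.

21,670 Hz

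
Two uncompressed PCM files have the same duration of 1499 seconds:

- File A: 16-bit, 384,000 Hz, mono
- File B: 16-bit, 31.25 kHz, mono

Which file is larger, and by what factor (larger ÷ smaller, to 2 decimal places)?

File A, by a factor of 12.29

File A: 384,000 × 2 × 1 = 768,000 bytes/s.
File B: 31,250 × 2 × 1 = 62,500 bytes/s.
File A is larger; ratio = 1,151,232,000 / 93,687,500 = 12.29.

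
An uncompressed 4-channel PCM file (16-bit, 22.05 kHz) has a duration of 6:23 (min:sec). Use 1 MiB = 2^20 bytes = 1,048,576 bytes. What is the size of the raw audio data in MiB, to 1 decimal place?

64.4 MiB

Duration = 6:23 (min:sec) = 383 s.
Bytes = 22,050 samples/s × 383 s × 2 bytes/sample × 4 ch = 67,561,200 bytes.
67,561,200 / 1,048,576 = 64.4 MiB.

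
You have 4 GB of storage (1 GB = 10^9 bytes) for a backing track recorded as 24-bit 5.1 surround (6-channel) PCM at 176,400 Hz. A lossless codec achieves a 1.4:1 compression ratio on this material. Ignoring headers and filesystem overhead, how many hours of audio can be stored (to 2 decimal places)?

0.49 hours

Uncompressed byte rate = 176,400 × 3 × 6 = 3,175,200 bytes/s.
After 1.4:1 compression, effective rate ≈ 2268000 bytes/s.
Capacity = 4 × 1,000,000,000 = 4,000,000,000 bytes.
4,000,000,000 / effective rate ≈ 1763.67 s → 0.49 hours.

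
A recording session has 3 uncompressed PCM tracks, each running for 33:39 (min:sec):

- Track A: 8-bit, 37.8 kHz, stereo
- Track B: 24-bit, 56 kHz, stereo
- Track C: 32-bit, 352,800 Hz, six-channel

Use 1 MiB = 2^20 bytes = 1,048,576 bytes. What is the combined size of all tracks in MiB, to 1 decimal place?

33:39 (min:sec) = 2,019 s.
Track A: 37,800 × 2,019 × 1 × 2 = 152,636,400 bytes.
Track B: 56,000 × 2,019 × 3 × 2 = 678,384,000 bytes.
Track C: 352,800 × 2,019 × 4 × 6 = 17,095,276,800 bytes.
Total = 17,926,297,200 bytes = 17095.8 MiB.

17095.8 MiB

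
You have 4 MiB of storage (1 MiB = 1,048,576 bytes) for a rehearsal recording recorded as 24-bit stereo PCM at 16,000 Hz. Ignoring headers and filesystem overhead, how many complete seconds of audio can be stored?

43 seconds

Uncompressed byte rate = 16,000 × 3 × 2 = 96,000 bytes/s.
Capacity = 4 × 1,048,576 = 4,194,304 bytes.
4,194,304 / 96,000 ≈ 43.69 s → 43 seconds.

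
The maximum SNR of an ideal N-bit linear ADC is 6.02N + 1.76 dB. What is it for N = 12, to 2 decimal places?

74.00 dB

6.02 × 12 + 1.76 = 74.00 dB.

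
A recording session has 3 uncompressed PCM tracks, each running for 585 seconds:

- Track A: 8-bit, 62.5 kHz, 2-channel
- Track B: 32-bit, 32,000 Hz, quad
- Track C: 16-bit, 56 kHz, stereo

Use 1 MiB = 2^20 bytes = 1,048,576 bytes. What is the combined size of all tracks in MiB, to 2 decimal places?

Track A: 62,500 × 585 × 1 × 2 = 73,125,000 bytes.
Track B: 32,000 × 585 × 4 × 4 = 299,520,000 bytes.
Track C: 56,000 × 585 × 2 × 2 = 131,040,000 bytes.
Total = 503,685,000 bytes = 480.35 MiB.

480.35 MiB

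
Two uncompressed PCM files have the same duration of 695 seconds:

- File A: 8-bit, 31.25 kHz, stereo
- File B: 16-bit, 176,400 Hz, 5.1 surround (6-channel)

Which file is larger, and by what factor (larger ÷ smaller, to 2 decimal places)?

File B, by a factor of 33.87

File A: 31,250 × 1 × 2 = 62,500 bytes/s.
File B: 176,400 × 2 × 6 = 2,116,800 bytes/s.
File B is larger; ratio = 1,471,176,000 / 43,437,500 = 33.87.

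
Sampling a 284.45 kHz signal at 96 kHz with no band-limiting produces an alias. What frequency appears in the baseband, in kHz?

Nyquist = 96,000/2 = 48,000 Hz; 284,450 Hz exceeds it.
Alias = |284,450 − 3×96,000| = |284,450 − 288,000| = 3,550 Hz = 3.55 kHz.

3.55 kHz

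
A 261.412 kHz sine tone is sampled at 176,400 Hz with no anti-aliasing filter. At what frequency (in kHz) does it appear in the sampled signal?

85.012 kHz

Nyquist = 176,400/2 = 88,200 Hz; 261,412 Hz exceeds it.
Alias = |261,412 − 1×176,400| = |261,412 − 176,400| = 85,012 Hz = 85.012 kHz.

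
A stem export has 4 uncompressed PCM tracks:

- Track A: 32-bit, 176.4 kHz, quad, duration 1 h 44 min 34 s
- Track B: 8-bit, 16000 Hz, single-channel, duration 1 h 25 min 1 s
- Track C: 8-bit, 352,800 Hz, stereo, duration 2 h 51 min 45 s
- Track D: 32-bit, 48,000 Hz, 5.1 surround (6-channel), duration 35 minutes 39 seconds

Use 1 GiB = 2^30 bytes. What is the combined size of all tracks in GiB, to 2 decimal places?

Track A: 1 h 44 min 34 s = 6,274 s; 176,400 × 6,274 × 4 × 4 = 17,707,737,600 bytes.
Track B: 1 h 25 min 1 s = 5,101 s; 16,000 × 5,101 × 1 × 1 = 81,616,000 bytes.
Track C: 2 h 51 min 45 s = 10,305 s; 352,800 × 10,305 × 1 × 2 = 7,271,208,000 bytes.
Track D: 35 minutes 39 seconds = 2,139 s; 48,000 × 2,139 × 4 × 6 = 2,464,128,000 bytes.
Total = 27,524,689,600 bytes = 25.63 GiB.

25.63 GiB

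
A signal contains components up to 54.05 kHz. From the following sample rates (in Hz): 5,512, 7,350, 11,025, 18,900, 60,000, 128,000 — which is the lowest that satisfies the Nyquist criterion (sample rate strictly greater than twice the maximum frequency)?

Need sample rate > 2 × 54,050 = 108,100 Hz.
Lowest listed rate above 108,100 Hz is 128,000 Hz.

128,000 Hz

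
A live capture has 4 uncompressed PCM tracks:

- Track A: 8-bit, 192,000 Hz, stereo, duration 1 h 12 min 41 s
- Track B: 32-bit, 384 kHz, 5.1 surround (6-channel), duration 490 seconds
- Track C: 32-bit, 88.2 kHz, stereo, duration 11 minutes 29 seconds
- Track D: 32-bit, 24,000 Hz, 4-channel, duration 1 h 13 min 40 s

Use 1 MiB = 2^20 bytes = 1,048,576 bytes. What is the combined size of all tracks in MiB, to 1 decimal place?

Track A: 1 h 12 min 41 s = 4,361 s; 192,000 × 4,361 × 1 × 2 = 1,674,624,000 bytes.
Track B: 384,000 × 490 × 4 × 6 = 4,515,840,000 bytes.
Track C: 11 minutes 29 seconds = 689 s; 88,200 × 689 × 4 × 2 = 486,158,400 bytes.
Track D: 1 h 13 min 40 s = 4,420 s; 24,000 × 4,420 × 4 × 4 = 1,697,280,000 bytes.
Total = 8,373,902,400 bytes = 7986.0 MiB.

7986.0 MiB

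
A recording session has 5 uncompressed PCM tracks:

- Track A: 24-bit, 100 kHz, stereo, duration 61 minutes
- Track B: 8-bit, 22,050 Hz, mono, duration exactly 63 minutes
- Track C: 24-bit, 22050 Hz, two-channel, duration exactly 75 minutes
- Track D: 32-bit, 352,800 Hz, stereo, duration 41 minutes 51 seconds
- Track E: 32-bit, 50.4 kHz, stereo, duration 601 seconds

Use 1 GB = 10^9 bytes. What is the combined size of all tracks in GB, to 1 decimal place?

Track A: 61 minutes = 3,660 s; 100,000 × 3,660 × 3 × 2 = 2,196,000,000 bytes.
Track B: exactly 63 minutes = 3,780 s; 22,050 × 3,780 × 1 × 1 = 83,349,000 bytes.
Track C: exactly 75 minutes = 4,500 s; 22,050 × 4,500 × 3 × 2 = 595,350,000 bytes.
Track D: 41 minutes 51 seconds = 2,511 s; 352,800 × 2,511 × 4 × 2 = 7,087,046,400 bytes.
Track E: 50,400 × 601 × 4 × 2 = 242,323,200 bytes.
Total = 10,204,068,600 bytes = 10.2 GB.

10.2 GB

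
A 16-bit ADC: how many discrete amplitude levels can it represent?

2^16 = 65,536.

65,536 levels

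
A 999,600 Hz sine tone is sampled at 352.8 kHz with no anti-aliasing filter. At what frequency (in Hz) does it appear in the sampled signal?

Nyquist = 352,800/2 = 176,400 Hz; 999,600 Hz exceeds it.
Alias = |999,600 − 3×352,800| = |999,600 − 1,058,400| = 58,800 Hz.

58,800 Hz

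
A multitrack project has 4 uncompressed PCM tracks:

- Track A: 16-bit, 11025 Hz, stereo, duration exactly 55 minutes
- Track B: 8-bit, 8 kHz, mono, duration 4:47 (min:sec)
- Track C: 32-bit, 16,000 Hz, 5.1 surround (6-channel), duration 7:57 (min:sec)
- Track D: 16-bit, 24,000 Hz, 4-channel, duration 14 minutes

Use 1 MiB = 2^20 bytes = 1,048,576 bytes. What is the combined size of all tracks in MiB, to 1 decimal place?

469.5 MiB

Track A: exactly 55 minutes = 3,300 s; 11,025 × 3,300 × 2 × 2 = 145,530,000 bytes.
Track B: 4:47 (min:sec) = 287 s; 8,000 × 287 × 1 × 1 = 2,296,000 bytes.
Track C: 7:57 (min:sec) = 477 s; 16,000 × 477 × 4 × 6 = 183,168,000 bytes.
Track D: 14 minutes = 840 s; 24,000 × 840 × 2 × 4 = 161,280,000 bytes.
Total = 492,274,000 bytes = 469.5 MiB.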